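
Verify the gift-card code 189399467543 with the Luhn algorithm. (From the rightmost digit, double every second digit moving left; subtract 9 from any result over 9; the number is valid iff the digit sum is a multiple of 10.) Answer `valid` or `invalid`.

From the right, keep odd positions and double even positions (subtract 9 from any doubled value over 9):
  doubled (positions 2,4,...): 8 5 8 9 9 2 → sum 41
  kept (positions 1,3,...): 3 5 6 9 3 8 → sum 34
Total = 75.
75 mod 10 = 5, so the number is invalid.

invalid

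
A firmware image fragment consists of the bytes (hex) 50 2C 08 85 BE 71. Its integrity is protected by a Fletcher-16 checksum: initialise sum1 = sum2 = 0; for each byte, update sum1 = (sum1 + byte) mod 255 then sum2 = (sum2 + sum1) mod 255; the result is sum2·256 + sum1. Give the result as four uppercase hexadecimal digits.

5E3A

Running sums (mod 255):
  after byte 0 (50): sum1=80, sum2=80
  after byte 1 (2C): sum1=124, sum2=204
  after byte 2 (08): sum1=132, sum2=81
  after byte 3 (85): sum1=10, sum2=91
  after byte 4 (BE): sum1=200, sum2=36
  after byte 5 (71): sum1=58, sum2=94
Checksum = sum2·256 + sum1 = 94·256 + 58 = 24122 = 0x5E3A.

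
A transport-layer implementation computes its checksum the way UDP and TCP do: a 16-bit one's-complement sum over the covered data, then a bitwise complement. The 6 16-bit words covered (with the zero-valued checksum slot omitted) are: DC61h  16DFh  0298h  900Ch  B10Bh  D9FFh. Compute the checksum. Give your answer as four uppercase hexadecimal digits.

EF0E

One's-complement addition (fold any carry out of bit 15 back into bit 0):
  0xDC61 + 0x16DF = 0x0F340
  0xF340 + 0x0298 = 0x0F5D8
  0xF5D8 + 0x900C = 0x185E4 → wrap carry → 0x85E5
  0x85E5 + 0xB10B = 0x136F0 → wrap carry → 0x36F1
  0x36F1 + 0xD9FF = 0x110F0 → wrap carry → 0x10F1
One's-complement sum = 0x10F1.
Checksum = ~0x10F1 & 0xFFFF = 0xEF0E.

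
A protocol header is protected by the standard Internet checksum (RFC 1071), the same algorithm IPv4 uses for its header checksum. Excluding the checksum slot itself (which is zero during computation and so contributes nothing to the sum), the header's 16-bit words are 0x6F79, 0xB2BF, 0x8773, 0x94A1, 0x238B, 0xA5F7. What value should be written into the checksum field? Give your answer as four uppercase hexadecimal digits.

One's-complement addition (fold any carry out of bit 15 back into bit 0):
  0x6F79 + 0xB2BF = 0x12238 → wrap carry → 0x2239
  0x2239 + 0x8773 = 0x0A9AC
  0xA9AC + 0x94A1 = 0x13E4D → wrap carry → 0x3E4E
  0x3E4E + 0x238B = 0x061D9
  0x61D9 + 0xA5F7 = 0x107D0 → wrap carry → 0x07D1
One's-complement sum = 0x07D1.
Checksum = ~0x07D1 & 0xFFFF = 0xF82E.

F82E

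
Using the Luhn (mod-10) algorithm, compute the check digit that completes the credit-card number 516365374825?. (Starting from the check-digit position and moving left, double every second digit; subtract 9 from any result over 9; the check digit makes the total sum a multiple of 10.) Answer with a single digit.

Partial digits right→left: 5 2 8 4 7 3 5 6 3 6 1 5
Double every second digit counting from the check-digit position (so the 1st, 3rd, 5th, ... of the partial from the right).
  doubled (with −9 where >9): 1 7 5 1 6 2 → sum 22
  kept as-is: 2 4 3 6 6 5 → sum 26
Total = 22 + 26 = 48.
Check digit = (10 − (48 mod 10)) mod 10 = 2.

2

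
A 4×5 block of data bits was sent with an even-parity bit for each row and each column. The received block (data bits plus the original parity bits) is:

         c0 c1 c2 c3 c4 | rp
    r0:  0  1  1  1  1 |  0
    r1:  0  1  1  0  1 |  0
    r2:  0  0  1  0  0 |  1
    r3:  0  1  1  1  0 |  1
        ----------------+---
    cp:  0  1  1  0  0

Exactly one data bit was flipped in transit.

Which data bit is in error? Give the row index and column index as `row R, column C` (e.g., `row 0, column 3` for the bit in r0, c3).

Recompute each row's even parity and compare to rp:
  r0: data parity 0, sent rp 0 → ok
  r1: data parity 1, sent rp 0 → mismatch
  r2: data parity 1, sent rp 1 → ok
  r3: data parity 1, sent rp 1 → ok
Recompute each column's even parity and compare to cp:
  c0: data parity 0, sent cp 0 → ok
  c1: data parity 1, sent cp 1 → ok
  c2: data parity 0, sent cp 1 → mismatch
  c3: data parity 0, sent cp 0 → ok
  c4: data parity 0, sent cp 0 → ok
Exactly one row (r1) and one column (c2) fail → the flipped bit is at their intersection.

row 1, column 2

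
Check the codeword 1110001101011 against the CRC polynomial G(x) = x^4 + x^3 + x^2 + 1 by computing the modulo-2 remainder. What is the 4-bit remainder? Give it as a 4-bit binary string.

Modulo-2 division of 1110001101011 by 11101:
  pos 0: 11100 XOR 11101 = 00001
  pos 4: 10110 XOR 11101 = 01011
  pos 5: 10111 XOR 11101 = 01010
  pos 6: 10100 XOR 11101 = 01001
  pos 7: 10011 XOR 11101 = 01110
  pos 8: 11101 XOR 11101 = 00000
Remainder = 0000 (zero — the frame passes the CRC check).

0000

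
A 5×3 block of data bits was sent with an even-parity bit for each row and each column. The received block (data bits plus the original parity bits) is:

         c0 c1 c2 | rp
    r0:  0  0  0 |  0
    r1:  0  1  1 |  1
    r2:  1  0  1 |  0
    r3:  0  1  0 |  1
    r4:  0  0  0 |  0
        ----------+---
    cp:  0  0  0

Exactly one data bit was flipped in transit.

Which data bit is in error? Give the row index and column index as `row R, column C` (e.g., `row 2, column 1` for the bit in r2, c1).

Recompute each row's even parity and compare to rp:
  r0: data parity 0, sent rp 0 → ok
  r1: data parity 0, sent rp 1 → mismatch
  r2: data parity 0, sent rp 0 → ok
  r3: data parity 1, sent rp 1 → ok
  r4: data parity 0, sent rp 0 → ok
Recompute each column's even parity and compare to cp:
  c0: data parity 1, sent cp 0 → mismatch
  c1: data parity 0, sent cp 0 → ok
  c2: data parity 0, sent cp 0 → ok
Exactly one row (r1) and one column (c0) fail → the flipped bit is at their intersection.

row 1, column 0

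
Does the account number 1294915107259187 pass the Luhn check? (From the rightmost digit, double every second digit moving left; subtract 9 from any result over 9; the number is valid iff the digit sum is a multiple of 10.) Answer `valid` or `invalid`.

invalid

From the right, keep odd positions and double even positions (subtract 9 from any doubled value over 9):
  doubled (positions 2,4,...): 7 9 4 0 1 9 9 2 → sum 41
  kept (positions 1,3,...): 7 1 5 7 1 1 4 2 → sum 28
Total = 69.
69 mod 10 = 9, so the number is invalid.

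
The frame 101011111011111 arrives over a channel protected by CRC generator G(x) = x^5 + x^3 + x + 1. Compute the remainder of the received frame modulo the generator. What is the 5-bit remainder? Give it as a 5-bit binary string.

Modulo-2 division of 101011111011111 by 101011:
  pos 0: 101011 XOR 101011 = 000000
  pos 6: 111011 XOR 101011 = 010000
  pos 7: 100001 XOR 101011 = 001010
  pos 9: 101011 XOR 101011 = 000000
Remainder = 00000 (zero — the frame passes the CRC check).

00000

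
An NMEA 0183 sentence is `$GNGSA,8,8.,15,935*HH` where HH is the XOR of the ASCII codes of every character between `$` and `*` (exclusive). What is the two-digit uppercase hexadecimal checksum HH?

XOR the ASCII codes of the payload characters:
  'G' = 0x47 → acc = 0x47
  'N' = 0x4E → acc = 0x09
  'G' = 0x47 → acc = 0x4E
  'S' = 0x53 → acc = 0x1D
  'A' = 0x41 → acc = 0x5C
  ',' = 0x2C → acc = 0x70
  '8' = 0x38 → acc = 0x48
  ',' = 0x2C → acc = 0x64
  '8' = 0x38 → acc = 0x5C
  '.' = 0x2E → acc = 0x72
  ',' = 0x2C → acc = 0x5E
  '1' = 0x31 → acc = 0x6F
  '5' = 0x35 → acc = 0x5A
  ',' = 0x2C → acc = 0x76
  '9' = 0x39 → acc = 0x4F
  '3' = 0x33 → acc = 0x7C
  '5' = 0x35 → acc = 0x49
Checksum = 0x49.

49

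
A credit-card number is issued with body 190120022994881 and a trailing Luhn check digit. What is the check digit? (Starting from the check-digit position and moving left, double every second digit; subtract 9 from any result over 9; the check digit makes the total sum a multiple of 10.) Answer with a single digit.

Partial digits right→left: 1 8 8 4 9 9 2 2 0 0 2 1 0 9 1
Double every second digit counting from the check-digit position (so the 1st, 3rd, 5th, ... of the partial from the right).
  doubled (with −9 where >9): 2 7 9 4 0 4 0 2 → sum 28
  kept as-is: 8 4 9 2 0 1 9 → sum 33
Total = 28 + 33 = 61.
Check digit = (10 − (61 mod 10)) mod 10 = 9.

9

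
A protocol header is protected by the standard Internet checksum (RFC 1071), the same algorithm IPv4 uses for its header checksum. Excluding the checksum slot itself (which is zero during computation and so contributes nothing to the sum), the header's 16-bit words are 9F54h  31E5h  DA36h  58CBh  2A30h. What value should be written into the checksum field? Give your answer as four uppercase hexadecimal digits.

D193

One's-complement addition (fold any carry out of bit 15 back into bit 0):
  0x9F54 + 0x31E5 = 0x0D139
  0xD139 + 0xDA36 = 0x1AB6F → wrap carry → 0xAB70
  0xAB70 + 0x58CB = 0x1043B → wrap carry → 0x043C
  0x043C + 0x2A30 = 0x02E6C
One's-complement sum = 0x2E6C.
Checksum = ~0x2E6C & 0xFFFF = 0xD193.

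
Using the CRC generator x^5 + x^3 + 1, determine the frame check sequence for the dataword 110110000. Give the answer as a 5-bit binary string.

Append 5 zeros: 11011000000000. Divide by 101001 (XOR where the leading bit is 1):
  pos 0: 110110 XOR 101001 = 011111
  pos 1: 111110 XOR 101001 = 010111
  pos 2: 101110 XOR 101001 = 000111
  pos 5: 111000 XOR 101001 = 010001
  pos 6: 100010 XOR 101001 = 001011
  pos 8: 101100 XOR 101001 = 000101
Remainder (last 5 bits) = 00101. This is the CRC / FCS.

00101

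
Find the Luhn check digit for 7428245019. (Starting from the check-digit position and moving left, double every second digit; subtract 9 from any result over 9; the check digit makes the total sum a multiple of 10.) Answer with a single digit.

1

Partial digits right→left: 9 1 0 5 4 2 8 2 4 7
Double every second digit counting from the check-digit position (so the 1st, 3rd, 5th, ... of the partial from the right).
  doubled (with −9 where >9): 9 0 8 7 8 → sum 32
  kept as-is: 1 5 2 2 7 → sum 17
Total = 32 + 17 = 49.
Check digit = (10 − (49 mod 10)) mod 10 = 1.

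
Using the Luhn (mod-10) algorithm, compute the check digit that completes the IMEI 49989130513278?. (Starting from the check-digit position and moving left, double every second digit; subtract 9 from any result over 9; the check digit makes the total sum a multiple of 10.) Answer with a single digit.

Partial digits right→left: 8 7 2 3 1 5 0 3 1 9 8 9 9 4
Double every second digit counting from the check-digit position (so the 1st, 3rd, 5th, ... of the partial from the right).
  doubled (with −9 where >9): 7 4 2 0 2 7 9 → sum 31
  kept as-is: 7 3 5 3 9 9 4 → sum 40
Total = 31 + 40 = 71.
Check digit = (10 − (71 mod 10)) mod 10 = 9.

9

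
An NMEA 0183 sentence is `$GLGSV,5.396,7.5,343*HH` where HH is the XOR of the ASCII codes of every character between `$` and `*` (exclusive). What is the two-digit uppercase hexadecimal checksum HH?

5A

XOR the ASCII codes of the payload characters:
  'G' = 0x47 → acc = 0x47
  'L' = 0x4C → acc = 0x0B
  'G' = 0x47 → acc = 0x4C
  'S' = 0x53 → acc = 0x1F
  'V' = 0x56 → acc = 0x49
  ',' = 0x2C → acc = 0x65
  '5' = 0x35 → acc = 0x50
  '.' = 0x2E → acc = 0x7E
  '3' = 0x33 → acc = 0x4D
  '9' = 0x39 → acc = 0x74
  '6' = 0x36 → acc = 0x42
  ',' = 0x2C → acc = 0x6E
  '7' = 0x37 → acc = 0x59
  '.' = 0x2E → acc = 0x77
  '5' = 0x35 → acc = 0x42
  ',' = 0x2C → acc = 0x6E
  '3' = 0x33 → acc = 0x5D
  '4' = 0x34 → acc = 0x69
  '3' = 0x33 → acc = 0x5A
Checksum = 0x5A.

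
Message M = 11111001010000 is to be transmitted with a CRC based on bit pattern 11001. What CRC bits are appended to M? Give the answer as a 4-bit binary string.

Append 4 zeros: 111110010100000000. Divide by 11001 (XOR where the leading bit is 1):
  pos 0: 11111 XOR 11001 = 00110
  pos 2: 11000 XOR 11001 = 00001
  pos 6: 11010 XOR 11001 = 00011
  pos 9: 11000 XOR 11001 = 00001
  pos 13: 10000 XOR 11001 = 01001
Remainder (last 4 bits) = 1001. This is the CRC / FCS.

1001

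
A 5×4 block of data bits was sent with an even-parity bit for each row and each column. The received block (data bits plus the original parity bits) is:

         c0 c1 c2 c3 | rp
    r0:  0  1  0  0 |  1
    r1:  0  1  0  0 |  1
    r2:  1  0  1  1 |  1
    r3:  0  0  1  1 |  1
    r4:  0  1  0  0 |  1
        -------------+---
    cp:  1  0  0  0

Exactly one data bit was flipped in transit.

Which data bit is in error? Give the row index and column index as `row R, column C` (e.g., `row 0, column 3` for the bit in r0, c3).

row 3, column 1

Recompute each row's even parity and compare to rp:
  r0: data parity 1, sent rp 1 → ok
  r1: data parity 1, sent rp 1 → ok
  r2: data parity 1, sent rp 1 → ok
  r3: data parity 0, sent rp 1 → mismatch
  r4: data parity 1, sent rp 1 → ok
Recompute each column's even parity and compare to cp:
  c0: data parity 1, sent cp 1 → ok
  c1: data parity 1, sent cp 0 → mismatch
  c2: data parity 0, sent cp 0 → ok
  c3: data parity 0, sent cp 0 → ok
Exactly one row (r3) and one column (c1) fail → the flipped bit is at their intersection.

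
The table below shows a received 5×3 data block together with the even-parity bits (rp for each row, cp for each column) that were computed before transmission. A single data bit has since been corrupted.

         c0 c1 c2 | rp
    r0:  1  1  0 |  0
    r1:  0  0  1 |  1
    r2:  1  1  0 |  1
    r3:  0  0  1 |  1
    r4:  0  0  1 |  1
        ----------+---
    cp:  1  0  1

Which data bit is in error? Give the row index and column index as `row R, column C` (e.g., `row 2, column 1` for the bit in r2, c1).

row 2, column 0

Recompute each row's even parity and compare to rp:
  r0: data parity 0, sent rp 0 → ok
  r1: data parity 1, sent rp 1 → ok
  r2: data parity 0, sent rp 1 → mismatch
  r3: data parity 1, sent rp 1 → ok
  r4: data parity 1, sent rp 1 → ok
Recompute each column's even parity and compare to cp:
  c0: data parity 0, sent cp 1 → mismatch
  c1: data parity 0, sent cp 0 → ok
  c2: data parity 1, sent cp 1 → ok
Exactly one row (r2) and one column (c0) fail → the flipped bit is at their intersection.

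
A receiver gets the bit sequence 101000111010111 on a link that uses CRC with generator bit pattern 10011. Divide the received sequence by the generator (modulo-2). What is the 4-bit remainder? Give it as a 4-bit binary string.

Modulo-2 division of 101000111010111 by 10011:
  pos 0: 10100 XOR 10011 = 00111
  pos 2: 11101 XOR 10011 = 01110
  pos 3: 11101 XOR 10011 = 01110
  pos 4: 11101 XOR 10011 = 01110
  pos 5: 11100 XOR 10011 = 01111
  pos 6: 11111 XOR 10011 = 01100
  pos 7: 11000 XOR 10011 = 01011
  pos 8: 10111 XOR 10011 = 00100
  pos 10: 10011 XOR 10011 = 00000
Remainder = 0000 (zero — the frame passes the CRC check).

0000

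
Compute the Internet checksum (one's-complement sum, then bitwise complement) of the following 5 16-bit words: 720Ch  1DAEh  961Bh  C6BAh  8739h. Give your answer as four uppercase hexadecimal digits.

8C35

One's-complement addition (fold any carry out of bit 15 back into bit 0):
  0x720C + 0x1DAE = 0x08FBA
  0x8FBA + 0x961B = 0x125D5 → wrap carry → 0x25D6
  0x25D6 + 0xC6BA = 0x0EC90
  0xEC90 + 0x8739 = 0x173C9 → wrap carry → 0x73CA
One's-complement sum = 0x73CA.
Checksum = ~0x73CA & 0xFFFF = 0x8C35.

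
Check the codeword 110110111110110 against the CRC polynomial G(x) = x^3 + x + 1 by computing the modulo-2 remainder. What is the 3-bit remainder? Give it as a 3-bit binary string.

Modulo-2 division of 110110111110110 by 1011:
  pos 0: 1101 XOR 1011 = 0110
  pos 1: 1101 XOR 1011 = 0110
  pos 2: 1100 XOR 1011 = 0111
  pos 3: 1111 XOR 1011 = 0100
  pos 4: 1001 XOR 1011 = 0010
  pos 6: 1011 XOR 1011 = 0000
  pos 10: 1011 XOR 1011 = 0000
Remainder = 000 (zero — the frame passes the CRC check).

000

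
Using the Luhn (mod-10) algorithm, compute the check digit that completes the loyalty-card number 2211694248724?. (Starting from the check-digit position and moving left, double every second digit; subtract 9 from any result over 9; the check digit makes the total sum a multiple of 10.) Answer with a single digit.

Partial digits right→left: 4 2 7 8 4 2 4 9 6 1 1 2 2
Double every second digit counting from the check-digit position (so the 1st, 3rd, 5th, ... of the partial from the right).
  doubled (with −9 where >9): 8 5 8 8 3 2 4 → sum 38
  kept as-is: 2 8 2 9 1 2 → sum 24
Total = 38 + 24 = 62.
Check digit = (10 − (62 mod 10)) mod 10 = 8.

8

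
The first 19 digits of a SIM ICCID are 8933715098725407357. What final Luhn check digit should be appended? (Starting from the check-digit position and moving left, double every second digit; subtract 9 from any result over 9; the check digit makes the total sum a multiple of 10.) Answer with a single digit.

Partial digits right→left: 7 5 3 7 0 4 5 2 7 8 9 0 5 1 7 3 3 9 8
Double every second digit counting from the check-digit position (so the 1st, 3rd, 5th, ... of the partial from the right).
  doubled (with −9 where >9): 5 6 0 1 5 9 1 5 6 7 → sum 45
  kept as-is: 5 7 4 2 8 0 1 3 9 → sum 39
Total = 45 + 39 = 84.
Check digit = (10 − (84 mod 10)) mod 10 = 6.

6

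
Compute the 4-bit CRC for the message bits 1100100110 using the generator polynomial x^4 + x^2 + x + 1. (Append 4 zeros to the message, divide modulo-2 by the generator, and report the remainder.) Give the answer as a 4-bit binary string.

0100

Append 4 zeros: 11001001100000. Divide by 10111 (XOR where the leading bit is 1):
  pos 0: 11001 XOR 10111 = 01110
  pos 1: 11100 XOR 10111 = 01011
  pos 2: 10110 XOR 10111 = 00001
  pos 6: 11100 XOR 10111 = 01011
  pos 7: 10110 XOR 10111 = 00001
Remainder (last 4 bits) = 0100. This is the CRC / FCS.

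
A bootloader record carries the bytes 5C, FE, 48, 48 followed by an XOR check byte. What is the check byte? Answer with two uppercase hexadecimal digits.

XOR the bytes together:
  start with 0x5C
  0x5C ⊕ 0xFE = 0xA2
  0xA2 ⊕ 0x48 = 0xEA
  0xEA ⊕ 0x48 = 0xA2

A2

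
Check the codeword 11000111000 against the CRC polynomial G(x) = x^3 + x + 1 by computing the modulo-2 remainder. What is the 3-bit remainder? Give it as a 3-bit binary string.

101

Modulo-2 division of 11000111000 by 1011:
  pos 0: 1100 XOR 1011 = 0111
  pos 1: 1110 XOR 1011 = 0101
  pos 2: 1011 XOR 1011 = 0000
  pos 6: 1100 XOR 1011 = 0111
  pos 7: 1110 XOR 1011 = 0101
Remainder = 101 (nonzero — an error is detected).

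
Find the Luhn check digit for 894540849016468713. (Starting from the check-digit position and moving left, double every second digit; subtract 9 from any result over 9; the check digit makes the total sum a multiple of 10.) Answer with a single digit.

Partial digits right→left: 3 1 7 8 6 4 6 1 0 9 4 8 0 4 5 4 9 8
Double every second digit counting from the check-digit position (so the 1st, 3rd, 5th, ... of the partial from the right).
  doubled (with −9 where >9): 6 5 3 3 0 8 0 1 9 → sum 35
  kept as-is: 1 8 4 1 9 8 4 4 8 → sum 47
Total = 35 + 47 = 82.
Check digit = (10 − (82 mod 10)) mod 10 = 8.

8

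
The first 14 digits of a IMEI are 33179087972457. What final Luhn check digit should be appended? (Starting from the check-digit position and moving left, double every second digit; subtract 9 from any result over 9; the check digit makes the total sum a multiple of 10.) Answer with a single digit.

9

Partial digits right→left: 7 5 4 2 7 9 7 8 0 9 7 1 3 3
Double every second digit counting from the check-digit position (so the 1st, 3rd, 5th, ... of the partial from the right).
  doubled (with −9 where >9): 5 8 5 5 0 5 6 → sum 34
  kept as-is: 5 2 9 8 9 1 3 → sum 37
Total = 34 + 37 = 71.
Check digit = (10 − (71 mod 10)) mod 10 = 9.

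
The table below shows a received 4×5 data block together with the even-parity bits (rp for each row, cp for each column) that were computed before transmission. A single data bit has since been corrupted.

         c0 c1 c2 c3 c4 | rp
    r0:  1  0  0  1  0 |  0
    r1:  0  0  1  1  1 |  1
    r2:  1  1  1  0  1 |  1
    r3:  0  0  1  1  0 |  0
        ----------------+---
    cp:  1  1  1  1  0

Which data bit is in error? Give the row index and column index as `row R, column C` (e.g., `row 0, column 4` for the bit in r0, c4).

Recompute each row's even parity and compare to rp:
  r0: data parity 0, sent rp 0 → ok
  r1: data parity 1, sent rp 1 → ok
  r2: data parity 0, sent rp 1 → mismatch
  r3: data parity 0, sent rp 0 → ok
Recompute each column's even parity and compare to cp:
  c0: data parity 0, sent cp 1 → mismatch
  c1: data parity 1, sent cp 1 → ok
  c2: data parity 1, sent cp 1 → ok
  c3: data parity 1, sent cp 1 → ok
  c4: data parity 0, sent cp 0 → ok
Exactly one row (r2) and one column (c0) fail → the flipped bit is at their intersection.

row 2, column 0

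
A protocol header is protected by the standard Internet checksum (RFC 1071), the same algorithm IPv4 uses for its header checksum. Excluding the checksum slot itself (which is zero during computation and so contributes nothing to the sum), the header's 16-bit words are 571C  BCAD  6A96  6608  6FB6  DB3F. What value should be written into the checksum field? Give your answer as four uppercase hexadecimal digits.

One's-complement addition (fold any carry out of bit 15 back into bit 0):
  0x571C + 0xBCAD = 0x113C9 → wrap carry → 0x13CA
  0x13CA + 0x6A96 = 0x07E60
  0x7E60 + 0x6608 = 0x0E468
  0xE468 + 0x6FB6 = 0x1541E → wrap carry → 0x541F
  0x541F + 0xDB3F = 0x12F5E → wrap carry → 0x2F5F
One's-complement sum = 0x2F5F.
Checksum = ~0x2F5F & 0xFFFF = 0xD0A0.

D0A0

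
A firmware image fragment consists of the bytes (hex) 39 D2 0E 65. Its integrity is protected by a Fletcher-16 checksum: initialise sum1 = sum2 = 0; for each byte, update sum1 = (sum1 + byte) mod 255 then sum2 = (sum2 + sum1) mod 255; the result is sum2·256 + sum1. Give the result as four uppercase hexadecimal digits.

Running sums (mod 255):
  after byte 0 (39): sum1=57, sum2=57
  after byte 1 (D2): sum1=12, sum2=69
  after byte 2 (0E): sum1=26, sum2=95
  after byte 3 (65): sum1=127, sum2=222
Checksum = sum2·256 + sum1 = 222·256 + 127 = 56959 = 0xDE7F.

DE7F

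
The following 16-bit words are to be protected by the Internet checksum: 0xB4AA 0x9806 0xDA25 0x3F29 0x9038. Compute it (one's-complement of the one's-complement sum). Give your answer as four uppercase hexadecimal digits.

One's-complement addition (fold any carry out of bit 15 back into bit 0):
  0xB4AA + 0x9806 = 0x14CB0 → wrap carry → 0x4CB1
  0x4CB1 + 0xDA25 = 0x126D6 → wrap carry → 0x26D7
  0x26D7 + 0x3F29 = 0x06600
  0x6600 + 0x9038 = 0x0F638
One's-complement sum = 0xF638.
Checksum = ~0xF638 & 0xFFFF = 0x09C7.

09C7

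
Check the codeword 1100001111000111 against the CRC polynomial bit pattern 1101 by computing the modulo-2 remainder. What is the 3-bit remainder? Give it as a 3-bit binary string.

101

Modulo-2 division of 1100001111000111 by 1101:
  pos 0: 1100 XOR 1101 = 0001
  pos 3: 1001 XOR 1101 = 0100
  pos 4: 1001 XOR 1101 = 0100
  pos 5: 1001 XOR 1101 = 0100
  pos 6: 1001 XOR 1101 = 0100
  pos 7: 1000 XOR 1101 = 0101
  pos 8: 1010 XOR 1101 = 0111
  pos 9: 1110 XOR 1101 = 0011
  pos 11: 1111 XOR 1101 = 0010
Remainder = 101 (nonzero — an error is detected).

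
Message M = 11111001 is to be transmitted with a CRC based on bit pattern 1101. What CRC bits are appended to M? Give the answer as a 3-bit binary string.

Append 3 zeros: 11111001000. Divide by 1101 (XOR where the leading bit is 1):
  pos 0: 1111 XOR 1101 = 0010
  pos 2: 1010 XOR 1101 = 0111
  pos 3: 1110 XOR 1101 = 0011
  pos 5: 1110 XOR 1101 = 0011
  pos 7: 1100 XOR 1101 = 0001
Remainder (last 3 bits) = 001. This is the CRC / FCS.

001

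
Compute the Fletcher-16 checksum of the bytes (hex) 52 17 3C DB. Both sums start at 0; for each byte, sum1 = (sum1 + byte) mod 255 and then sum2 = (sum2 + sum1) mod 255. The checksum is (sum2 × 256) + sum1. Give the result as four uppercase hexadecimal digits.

E281

Running sums (mod 255):
  after byte 0 (52): sum1=82, sum2=82
  after byte 1 (17): sum1=105, sum2=187
  after byte 2 (3C): sum1=165, sum2=97
  after byte 3 (DB): sum1=129, sum2=226
Checksum = sum2·256 + sum1 = 226·256 + 129 = 57985 = 0xE281.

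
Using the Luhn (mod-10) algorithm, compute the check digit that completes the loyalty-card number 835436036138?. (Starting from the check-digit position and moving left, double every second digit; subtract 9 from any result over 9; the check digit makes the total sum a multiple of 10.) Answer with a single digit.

Partial digits right→left: 8 3 1 6 3 0 6 3 4 5 3 8
Double every second digit counting from the check-digit position (so the 1st, 3rd, 5th, ... of the partial from the right).
  doubled (with −9 where >9): 7 2 6 3 8 6 → sum 32
  kept as-is: 3 6 0 3 5 8 → sum 25
Total = 32 + 25 = 57.
Check digit = (10 − (57 mod 10)) mod 10 = 3.

3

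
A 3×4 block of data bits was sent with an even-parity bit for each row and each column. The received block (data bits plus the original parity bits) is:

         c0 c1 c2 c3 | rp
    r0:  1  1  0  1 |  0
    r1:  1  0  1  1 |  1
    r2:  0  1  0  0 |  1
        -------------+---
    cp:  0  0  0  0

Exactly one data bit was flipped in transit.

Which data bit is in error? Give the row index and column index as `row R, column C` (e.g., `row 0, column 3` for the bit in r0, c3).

Recompute each row's even parity and compare to rp:
  r0: data parity 1, sent rp 0 → mismatch
  r1: data parity 1, sent rp 1 → ok
  r2: data parity 1, sent rp 1 → ok
Recompute each column's even parity and compare to cp:
  c0: data parity 0, sent cp 0 → ok
  c1: data parity 0, sent cp 0 → ok
  c2: data parity 1, sent cp 0 → mismatch
  c3: data parity 0, sent cp 0 → ok
Exactly one row (r0) and one column (c2) fail → the flipped bit is at their intersection.

row 0, column 2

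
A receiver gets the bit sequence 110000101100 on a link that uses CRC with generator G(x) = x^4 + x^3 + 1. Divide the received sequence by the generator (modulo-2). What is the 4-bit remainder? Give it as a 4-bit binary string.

Modulo-2 division of 110000101100 by 11001:
  pos 0: 11000 XOR 11001 = 00001
  pos 4: 10101 XOR 11001 = 01100
  pos 5: 11001 XOR 11001 = 00000
Remainder = 0000 (zero — the frame passes the CRC check).

0000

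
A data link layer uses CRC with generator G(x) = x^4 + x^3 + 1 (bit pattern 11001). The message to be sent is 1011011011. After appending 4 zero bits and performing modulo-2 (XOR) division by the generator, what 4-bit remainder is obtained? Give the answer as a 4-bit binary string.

1010

Append 4 zeros: 10110110110000. Divide by 11001 (XOR where the leading bit is 1):
  pos 0: 10110 XOR 11001 = 01111
  pos 1: 11111 XOR 11001 = 00110
  pos 3: 11010 XOR 11001 = 00011
  pos 6: 11110 XOR 11001 = 00111
  pos 8: 11100 XOR 11001 = 00101
Remainder (last 4 bits) = 1010. This is the CRC / FCS.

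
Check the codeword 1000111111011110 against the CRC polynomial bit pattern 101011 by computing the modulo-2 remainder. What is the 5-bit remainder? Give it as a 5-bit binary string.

00010

Modulo-2 division of 1000111111011110 by 101011:
  pos 0: 100011 XOR 101011 = 001000
  pos 2: 100011 XOR 101011 = 001000
  pos 4: 100011 XOR 101011 = 001000
  pos 6: 100001 XOR 101011 = 001010
  pos 8: 101011 XOR 101011 = 000000
Remainder = 00010 (nonzero — an error is detected).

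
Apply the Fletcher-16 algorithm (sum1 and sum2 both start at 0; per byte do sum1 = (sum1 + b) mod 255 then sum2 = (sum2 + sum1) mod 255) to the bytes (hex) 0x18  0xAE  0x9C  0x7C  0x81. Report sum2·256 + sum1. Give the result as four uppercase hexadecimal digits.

Running sums (mod 255):
  after byte 0 (0x18): sum1=24, sum2=24
  after byte 1 (0xAE): sum1=198, sum2=222
  after byte 2 (0x9C): sum1=99, sum2=66
  after byte 3 (0x7C): sum1=223, sum2=34
  after byte 4 (0x81): sum1=97, sum2=131
Checksum = sum2·256 + sum1 = 131·256 + 97 = 33633 = 0x8361.

8361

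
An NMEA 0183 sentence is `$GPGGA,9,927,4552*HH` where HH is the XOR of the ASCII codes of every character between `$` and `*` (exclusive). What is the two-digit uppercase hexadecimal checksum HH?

79

XOR the ASCII codes of the payload characters:
  'G' = 0x47 → acc = 0x47
  'P' = 0x50 → acc = 0x17
  'G' = 0x47 → acc = 0x50
  'G' = 0x47 → acc = 0x17
  'A' = 0x41 → acc = 0x56
  ',' = 0x2C → acc = 0x7A
  '9' = 0x39 → acc = 0x43
  ',' = 0x2C → acc = 0x6F
  '9' = 0x39 → acc = 0x56
  '2' = 0x32 → acc = 0x64
  '7' = 0x37 → acc = 0x53
  ',' = 0x2C → acc = 0x7F
  '4' = 0x34 → acc = 0x4B
  '5' = 0x35 → acc = 0x7E
  '5' = 0x35 → acc = 0x4B
  '2' = 0x32 → acc = 0x79
Checksum = 0x79.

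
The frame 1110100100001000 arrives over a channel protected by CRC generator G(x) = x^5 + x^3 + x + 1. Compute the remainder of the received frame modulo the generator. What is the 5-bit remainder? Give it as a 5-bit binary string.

00000

Modulo-2 division of 1110100100001000 by 101011:
  pos 0: 111010 XOR 101011 = 010001
  pos 1: 100010 XOR 101011 = 001001
  pos 3: 100110 XOR 101011 = 001101
  pos 5: 110100 XOR 101011 = 011111
  pos 6: 111110 XOR 101011 = 010101
  pos 7: 101011 XOR 101011 = 000000
Remainder = 00000 (zero — the frame passes the CRC check).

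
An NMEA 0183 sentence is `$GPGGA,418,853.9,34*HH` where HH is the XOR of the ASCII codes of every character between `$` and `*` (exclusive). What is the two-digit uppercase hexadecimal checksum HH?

XOR the ASCII codes of the payload characters:
  'G' = 0x47 → acc = 0x47
  'P' = 0x50 → acc = 0x17
  'G' = 0x47 → acc = 0x50
  'G' = 0x47 → acc = 0x17
  'A' = 0x41 → acc = 0x56
  ',' = 0x2C → acc = 0x7A
  '4' = 0x34 → acc = 0x4E
  '1' = 0x31 → acc = 0x7F
  '8' = 0x38 → acc = 0x47
  ',' = 0x2C → acc = 0x6B
  '8' = 0x38 → acc = 0x53
  '5' = 0x35 → acc = 0x66
  '3' = 0x33 → acc = 0x55
  '.' = 0x2E → acc = 0x7B
  '9' = 0x39 → acc = 0x42
  ',' = 0x2C → acc = 0x6E
  '3' = 0x33 → acc = 0x5D
  '4' = 0x34 → acc = 0x69
Checksum = 0x69.

69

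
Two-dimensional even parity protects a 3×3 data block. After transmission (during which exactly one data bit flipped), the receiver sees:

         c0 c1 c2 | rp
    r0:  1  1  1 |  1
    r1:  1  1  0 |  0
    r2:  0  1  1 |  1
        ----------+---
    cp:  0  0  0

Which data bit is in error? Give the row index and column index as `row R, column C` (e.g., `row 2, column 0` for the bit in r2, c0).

Recompute each row's even parity and compare to rp:
  r0: data parity 1, sent rp 1 → ok
  r1: data parity 0, sent rp 0 → ok
  r2: data parity 0, sent rp 1 → mismatch
Recompute each column's even parity and compare to cp:
  c0: data parity 0, sent cp 0 → ok
  c1: data parity 1, sent cp 0 → mismatch
  c2: data parity 0, sent cp 0 → ok
Exactly one row (r2) and one column (c1) fail → the flipped bit is at their intersection.

row 2, column 1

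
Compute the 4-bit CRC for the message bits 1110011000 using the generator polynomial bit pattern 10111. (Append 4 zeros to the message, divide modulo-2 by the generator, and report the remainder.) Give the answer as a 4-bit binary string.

Append 4 zeros: 11100110000000. Divide by 10111 (XOR where the leading bit is 1):
  pos 0: 11100 XOR 10111 = 01011
  pos 1: 10111 XOR 10111 = 00000
  pos 6: 10000 XOR 10111 = 00111
  pos 8: 11100 XOR 10111 = 01011
  pos 9: 10110 XOR 10111 = 00001
Remainder (last 4 bits) = 0001. This is the CRC / FCS.

0001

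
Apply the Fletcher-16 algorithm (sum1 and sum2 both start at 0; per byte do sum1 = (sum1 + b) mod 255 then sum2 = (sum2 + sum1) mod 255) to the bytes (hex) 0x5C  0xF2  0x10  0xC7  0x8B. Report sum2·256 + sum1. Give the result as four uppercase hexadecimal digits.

E4B2

Running sums (mod 255):
  after byte 0 (0x5C): sum1=92, sum2=92
  after byte 1 (0xF2): sum1=79, sum2=171
  after byte 2 (0x10): sum1=95, sum2=11
  after byte 3 (0xC7): sum1=39, sum2=50
  after byte 4 (0x8B): sum1=178, sum2=228
Checksum = sum2·256 + sum1 = 228·256 + 178 = 58546 = 0xE4B2.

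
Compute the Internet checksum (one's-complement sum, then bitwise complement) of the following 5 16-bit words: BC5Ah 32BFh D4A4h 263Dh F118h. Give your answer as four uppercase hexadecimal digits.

24EB

One's-complement addition (fold any carry out of bit 15 back into bit 0):
  0xBC5A + 0x32BF = 0x0EF19
  0xEF19 + 0xD4A4 = 0x1C3BD → wrap carry → 0xC3BE
  0xC3BE + 0x263D = 0x0E9FB
  0xE9FB + 0xF118 = 0x1DB13 → wrap carry → 0xDB14
One's-complement sum = 0xDB14.
Checksum = ~0xDB14 & 0xFFFF = 0x24EB.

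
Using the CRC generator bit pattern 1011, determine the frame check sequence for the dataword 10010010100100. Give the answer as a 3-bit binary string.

Append 3 zeros: 10010010100100000. Divide by 1011 (XOR where the leading bit is 1):
  pos 0: 1001 XOR 1011 = 0010
  pos 2: 1000 XOR 1011 = 0011
  pos 4: 1110 XOR 1011 = 0101
  pos 5: 1011 XOR 1011 = 0000
  pos 11: 1000 XOR 1011 = 0011
  pos 13: 1100 XOR 1011 = 0111
Remainder (last 3 bits) = 111. This is the CRC / FCS.

111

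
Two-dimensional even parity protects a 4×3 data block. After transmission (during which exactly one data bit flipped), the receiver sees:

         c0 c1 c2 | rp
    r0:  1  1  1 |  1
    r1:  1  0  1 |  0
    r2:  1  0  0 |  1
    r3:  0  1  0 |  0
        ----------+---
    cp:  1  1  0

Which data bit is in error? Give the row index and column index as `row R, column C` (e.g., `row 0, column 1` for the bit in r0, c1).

Recompute each row's even parity and compare to rp:
  r0: data parity 1, sent rp 1 → ok
  r1: data parity 0, sent rp 0 → ok
  r2: data parity 1, sent rp 1 → ok
  r3: data parity 1, sent rp 0 → mismatch
Recompute each column's even parity and compare to cp:
  c0: data parity 1, sent cp 1 → ok
  c1: data parity 0, sent cp 1 → mismatch
  c2: data parity 0, sent cp 0 → ok
Exactly one row (r3) and one column (c1) fail → the flipped bit is at their intersection.

row 3, column 1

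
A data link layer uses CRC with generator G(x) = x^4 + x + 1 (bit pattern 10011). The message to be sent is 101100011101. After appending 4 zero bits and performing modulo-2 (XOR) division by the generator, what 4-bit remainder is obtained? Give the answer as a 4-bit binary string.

Append 4 zeros: 1011000111010000. Divide by 10011 (XOR where the leading bit is 1):
  pos 0: 10110 XOR 10011 = 00101
  pos 2: 10100 XOR 10011 = 00111
  pos 4: 11111 XOR 10011 = 01100
  pos 5: 11001 XOR 10011 = 01010
  pos 6: 10100 XOR 10011 = 00111
  pos 8: 11110 XOR 10011 = 01101
  pos 9: 11010 XOR 10011 = 01001
  pos 10: 10010 XOR 10011 = 00001
Remainder (last 4 bits) = 0010. This is the CRC / FCS.

0010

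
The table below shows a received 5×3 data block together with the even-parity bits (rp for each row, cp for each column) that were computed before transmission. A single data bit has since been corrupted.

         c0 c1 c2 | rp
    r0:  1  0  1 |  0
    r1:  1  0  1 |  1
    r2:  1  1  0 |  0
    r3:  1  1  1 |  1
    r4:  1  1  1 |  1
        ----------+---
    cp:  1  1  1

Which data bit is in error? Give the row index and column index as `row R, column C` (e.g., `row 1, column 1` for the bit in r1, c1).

row 1, column 2

Recompute each row's even parity and compare to rp:
  r0: data parity 0, sent rp 0 → ok
  r1: data parity 0, sent rp 1 → mismatch
  r2: data parity 0, sent rp 0 → ok
  r3: data parity 1, sent rp 1 → ok
  r4: data parity 1, sent rp 1 → ok
Recompute each column's even parity and compare to cp:
  c0: data parity 1, sent cp 1 → ok
  c1: data parity 1, sent cp 1 → ok
  c2: data parity 0, sent cp 1 → mismatch
Exactly one row (r1) and one column (c2) fail → the flipped bit is at their intersection.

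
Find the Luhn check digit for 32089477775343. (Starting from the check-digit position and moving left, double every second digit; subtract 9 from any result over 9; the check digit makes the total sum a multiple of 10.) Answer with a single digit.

4

Partial digits right→left: 3 4 3 5 7 7 7 7 4 9 8 0 2 3
Double every second digit counting from the check-digit position (so the 1st, 3rd, 5th, ... of the partial from the right).
  doubled (with −9 where >9): 6 6 5 5 8 7 4 → sum 41
  kept as-is: 4 5 7 7 9 0 3 → sum 35
Total = 41 + 35 = 76.
Check digit = (10 − (76 mod 10)) mod 10 = 4.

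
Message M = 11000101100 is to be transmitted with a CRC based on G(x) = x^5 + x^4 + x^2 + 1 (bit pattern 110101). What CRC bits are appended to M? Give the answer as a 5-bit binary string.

Append 5 zeros: 1100010110000000. Divide by 110101 (XOR where the leading bit is 1):
  pos 0: 110001 XOR 110101 = 000100
  pos 3: 100011 XOR 110101 = 010110
  pos 4: 101100 XOR 110101 = 011001
  pos 5: 110010 XOR 110101 = 000111
  pos 8: 111000 XOR 110101 = 001101
  pos 10: 110100 XOR 110101 = 000001
Remainder (last 5 bits) = 00001. This is the CRC / FCS.

00001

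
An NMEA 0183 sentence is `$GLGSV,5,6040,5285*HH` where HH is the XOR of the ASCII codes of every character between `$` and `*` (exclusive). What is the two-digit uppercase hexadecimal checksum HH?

58

XOR the ASCII codes of the payload characters:
  'G' = 0x47 → acc = 0x47
  'L' = 0x4C → acc = 0x0B
  'G' = 0x47 → acc = 0x4C
  'S' = 0x53 → acc = 0x1F
  'V' = 0x56 → acc = 0x49
  ',' = 0x2C → acc = 0x65
  '5' = 0x35 → acc = 0x50
  ',' = 0x2C → acc = 0x7C
  '6' = 0x36 → acc = 0x4A
  '0' = 0x30 → acc = 0x7A
  '4' = 0x34 → acc = 0x4E
  '0' = 0x30 → acc = 0x7E
  ',' = 0x2C → acc = 0x52
  '5' = 0x35 → acc = 0x67
  '2' = 0x32 → acc = 0x55
  '8' = 0x38 → acc = 0x6D
  '5' = 0x35 → acc = 0x58
Checksum = 0x58.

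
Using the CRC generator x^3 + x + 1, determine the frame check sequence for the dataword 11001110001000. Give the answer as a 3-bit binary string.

Append 3 zeros: 11001110001000000. Divide by 1011 (XOR where the leading bit is 1):
  pos 0: 1100 XOR 1011 = 0111
  pos 1: 1111 XOR 1011 = 0100
  pos 2: 1001 XOR 1011 = 0010
  pos 4: 1010 XOR 1011 = 0001
  pos 7: 1001 XOR 1011 = 0010
  pos 9: 1000 XOR 1011 = 0011
  pos 11: 1100 XOR 1011 = 0111
  pos 12: 1110 XOR 1011 = 0101
  pos 13: 1010 XOR 1011 = 0001
Remainder (last 3 bits) = 001. This is the CRC / FCS.

001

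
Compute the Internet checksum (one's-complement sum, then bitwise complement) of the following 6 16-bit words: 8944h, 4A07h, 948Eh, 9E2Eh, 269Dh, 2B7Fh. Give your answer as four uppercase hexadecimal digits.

A7DA

One's-complement addition (fold any carry out of bit 15 back into bit 0):
  0x8944 + 0x4A07 = 0x0D34B
  0xD34B + 0x948E = 0x167D9 → wrap carry → 0x67DA
  0x67DA + 0x9E2E = 0x10608 → wrap carry → 0x0609
  0x0609 + 0x269D = 0x02CA6
  0x2CA6 + 0x2B7F = 0x05825
One's-complement sum = 0x5825.
Checksum = ~0x5825 & 0xFFFF = 0xA7DA.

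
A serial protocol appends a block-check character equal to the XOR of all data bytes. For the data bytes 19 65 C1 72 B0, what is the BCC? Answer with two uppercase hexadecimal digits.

XOR the bytes together:
  start with 0x19
  0x19 ⊕ 0x65 = 0x7C
  0x7C ⊕ 0xC1 = 0xBD
  0xBD ⊕ 0x72 = 0xCF
  0xCF ⊕ 0xB0 = 0x7F

7F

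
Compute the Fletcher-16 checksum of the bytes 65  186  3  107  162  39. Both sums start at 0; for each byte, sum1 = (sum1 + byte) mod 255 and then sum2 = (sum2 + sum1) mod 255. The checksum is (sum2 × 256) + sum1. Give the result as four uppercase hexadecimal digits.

E734

Running sums (mod 255):
  after byte 0 (65): sum1=65, sum2=65
  after byte 1 (186): sum1=251, sum2=61
  after byte 2 (3): sum1=254, sum2=60
  after byte 3 (107): sum1=106, sum2=166
  after byte 4 (162): sum1=13, sum2=179
  after byte 5 (39): sum1=52, sum2=231
Checksum = sum2·256 + sum1 = 231·256 + 52 = 59188 = 0xE734.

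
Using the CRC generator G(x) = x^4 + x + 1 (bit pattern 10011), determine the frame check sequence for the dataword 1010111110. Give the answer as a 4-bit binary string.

1101

Append 4 zeros: 10101111100000. Divide by 10011 (XOR where the leading bit is 1):
  pos 0: 10101 XOR 10011 = 00110
  pos 2: 11011 XOR 10011 = 01000
  pos 3: 10001 XOR 10011 = 00010
  pos 6: 10100 XOR 10011 = 00111
  pos 8: 11100 XOR 10011 = 01111
  pos 9: 11110 XOR 10011 = 01101
Remainder (last 4 bits) = 1101. This is the CRC / FCS.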